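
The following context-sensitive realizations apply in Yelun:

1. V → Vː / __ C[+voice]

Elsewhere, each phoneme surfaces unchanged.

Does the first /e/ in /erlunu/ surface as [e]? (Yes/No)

No

/e/ (word-initial): before a voiced consonant, so rule 1 applies → [eː].
The actual realization is [eː], not [e].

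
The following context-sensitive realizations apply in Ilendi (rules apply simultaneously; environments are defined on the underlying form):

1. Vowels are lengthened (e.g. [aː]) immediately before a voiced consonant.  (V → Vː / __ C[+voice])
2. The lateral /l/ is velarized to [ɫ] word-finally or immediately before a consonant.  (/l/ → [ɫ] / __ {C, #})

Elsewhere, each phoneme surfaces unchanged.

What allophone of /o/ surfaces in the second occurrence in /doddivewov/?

[oː]

/o/ (between /w/ and /v/): before a voiced consonant, so rule 1 applies → [oː].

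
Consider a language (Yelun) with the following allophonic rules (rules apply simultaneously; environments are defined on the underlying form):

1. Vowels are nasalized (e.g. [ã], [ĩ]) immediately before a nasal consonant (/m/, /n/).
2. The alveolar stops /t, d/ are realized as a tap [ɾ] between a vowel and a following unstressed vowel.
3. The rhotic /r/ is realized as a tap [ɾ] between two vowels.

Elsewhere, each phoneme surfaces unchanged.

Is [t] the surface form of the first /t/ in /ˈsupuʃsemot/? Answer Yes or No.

/t/ (word-final) fails the environment for rule 2, so it stays [t].
The actual realization is [t], which matches [t].

Yes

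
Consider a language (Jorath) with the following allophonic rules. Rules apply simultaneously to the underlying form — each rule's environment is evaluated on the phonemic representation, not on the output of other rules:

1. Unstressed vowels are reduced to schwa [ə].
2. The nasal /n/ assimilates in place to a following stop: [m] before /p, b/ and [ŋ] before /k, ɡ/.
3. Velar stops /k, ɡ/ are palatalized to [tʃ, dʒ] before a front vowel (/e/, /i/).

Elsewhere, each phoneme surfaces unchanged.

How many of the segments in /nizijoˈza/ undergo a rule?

3

Segments that undergo a rule: /i/ → [ə] (rule 1); /i/ → [ə] (rule 1); /o/ → [ə] (rule 1).
All other segments surface unchanged.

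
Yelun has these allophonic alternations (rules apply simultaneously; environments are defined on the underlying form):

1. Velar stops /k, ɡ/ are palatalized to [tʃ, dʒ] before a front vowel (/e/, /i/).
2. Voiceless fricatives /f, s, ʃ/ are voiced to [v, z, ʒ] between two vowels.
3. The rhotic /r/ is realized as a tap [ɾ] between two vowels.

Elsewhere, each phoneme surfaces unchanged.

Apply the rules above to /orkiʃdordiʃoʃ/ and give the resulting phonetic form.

/o/ (word-initial): no rule targets it → [o].
/r/ (between /o/ and /k/) is in the target of rule 3 but the environment (between two vowels) is not met → [r].
/k/ — between /r/ and /i/, before a front vowel — surfaces as [tʃ] (rule 1).
/i/ stays [i].
/ʃ/ (between /i/ and /d/): rule 2 targets it, but not between two vowels → unchanged [ʃ].
/d/ stays [d].
/o/ — not in any rule's target class → [o].
/r/ (between /o/ and /d/) fails the environment for rule 3, so it stays [r].
/d/ (between /r/ and /i/) is unaffected → [d].
/i/ (between /d/ and /ʃ/) is unaffected → [i].
/ʃ/ — between /i/ and /o/, between two vowels — surfaces as [ʒ] (rule 2).
/o/ stays [o].
/ʃ/ (word-final) fails the environment for rule 2, so it stays [ʃ].

[ortʃiʃdordiʒoʃ]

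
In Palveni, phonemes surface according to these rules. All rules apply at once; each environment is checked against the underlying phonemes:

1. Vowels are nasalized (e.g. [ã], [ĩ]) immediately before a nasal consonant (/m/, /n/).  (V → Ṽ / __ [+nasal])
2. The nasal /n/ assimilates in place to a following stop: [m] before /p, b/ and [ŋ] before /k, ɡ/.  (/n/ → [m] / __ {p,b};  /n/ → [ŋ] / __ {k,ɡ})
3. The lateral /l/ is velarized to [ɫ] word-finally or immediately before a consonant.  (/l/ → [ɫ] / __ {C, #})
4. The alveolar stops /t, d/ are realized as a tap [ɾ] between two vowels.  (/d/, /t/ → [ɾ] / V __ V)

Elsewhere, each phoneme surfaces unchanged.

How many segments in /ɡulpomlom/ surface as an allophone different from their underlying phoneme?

Segments that undergo a rule: /l/ → [ɫ] (rule 3); /o/ → [õ] (rule 1); /o/ → [õ] (rule 1).
All other segments surface unchanged.

3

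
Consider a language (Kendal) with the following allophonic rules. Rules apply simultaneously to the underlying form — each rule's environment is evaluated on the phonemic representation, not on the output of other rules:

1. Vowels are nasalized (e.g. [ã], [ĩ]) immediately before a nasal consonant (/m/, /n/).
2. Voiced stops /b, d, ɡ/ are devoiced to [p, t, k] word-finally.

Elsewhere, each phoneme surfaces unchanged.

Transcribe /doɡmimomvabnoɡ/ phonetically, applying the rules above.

/d/ (word-initial): rule 2 targets it, but not word-finally → unchanged [d].
/o/ — between /d/ and /ɡ/; rule 1 does not apply here → [o].
/ɡ/ (between /o/ and /m/): rule 2 targets it, but not word-finally → unchanged [ɡ].
/i/ (between /m/ and /m/) occurs before a nasal consonant → [ĩ] by rule 1.
/o/ (between /m/ and /m/) occurs before a nasal consonant → [õ] by rule 1.
/a/ (between /v/ and /b/) fails the environment for rule 1, so it stays [a].
/b/ (between /a/ and /n/) fails the environment for rule 2, so it stays [b].
/o/ (between /n/ and /ɡ/) fails the environment for rule 1, so it stays [o].
/ɡ/ — word-final, word-finally — surfaces as [k] (rule 2).

[doɡmĩmõmvabnok]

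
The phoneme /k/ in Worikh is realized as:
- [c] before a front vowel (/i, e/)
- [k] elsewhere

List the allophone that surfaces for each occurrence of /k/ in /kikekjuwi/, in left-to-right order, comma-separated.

Occurrence 1 (position 1): before a front vowel → [c].
Occurrence 2 (position 3): before a front vowel → [c].
Occurrence 3 (position 5): no conditioning environment matches → elsewhere allophone [k].

[c], [c], [k]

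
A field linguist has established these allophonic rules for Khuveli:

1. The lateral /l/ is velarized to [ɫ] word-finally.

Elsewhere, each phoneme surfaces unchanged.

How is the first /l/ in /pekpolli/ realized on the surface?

/l/ (between /o/ and /l/) fails the environment for rule 1, so it stays [l].

[l]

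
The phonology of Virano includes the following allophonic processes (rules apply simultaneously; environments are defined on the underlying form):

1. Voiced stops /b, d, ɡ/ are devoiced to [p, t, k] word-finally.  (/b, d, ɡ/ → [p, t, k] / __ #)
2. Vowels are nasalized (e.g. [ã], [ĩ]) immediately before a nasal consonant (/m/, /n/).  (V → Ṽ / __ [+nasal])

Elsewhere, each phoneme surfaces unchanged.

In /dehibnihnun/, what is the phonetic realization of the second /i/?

[i]

/i/ — between /n/ and /h/; rule 2 does not apply here → [i].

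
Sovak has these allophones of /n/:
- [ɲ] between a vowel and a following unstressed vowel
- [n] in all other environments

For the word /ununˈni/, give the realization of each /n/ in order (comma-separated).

[ɲ], [n], [n]

Occurrence 1 (position 2): between a vowel and a following unstressed vowel → [ɲ].
Occurrence 2 (position 4): no conditioning environment matches → elsewhere allophone [n].
Occurrence 3 (position 5): no conditioning environment matches → elsewhere allophone [n].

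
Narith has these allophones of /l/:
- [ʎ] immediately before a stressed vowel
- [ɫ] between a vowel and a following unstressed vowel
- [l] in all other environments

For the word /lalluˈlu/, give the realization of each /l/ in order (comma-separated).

[l], [l], [l], [ʎ]

Occurrence 1 (position 1): no conditioning environment matches → elsewhere allophone [l].
Occurrence 2 (position 3): no conditioning environment matches → elsewhere allophone [l].
Occurrence 3 (position 4): no conditioning environment matches → elsewhere allophone [l].
Occurrence 4 (position 6): immediately before a stressed vowel → [ʎ].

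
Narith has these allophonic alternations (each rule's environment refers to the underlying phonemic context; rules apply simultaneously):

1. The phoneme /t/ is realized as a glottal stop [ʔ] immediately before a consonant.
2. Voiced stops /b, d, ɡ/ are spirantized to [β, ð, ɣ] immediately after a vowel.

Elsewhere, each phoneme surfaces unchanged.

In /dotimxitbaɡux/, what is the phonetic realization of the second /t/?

/t/ (between /i/ and /b/): immediately before a consonant, so rule 1 applies → [ʔ].

[ʔ]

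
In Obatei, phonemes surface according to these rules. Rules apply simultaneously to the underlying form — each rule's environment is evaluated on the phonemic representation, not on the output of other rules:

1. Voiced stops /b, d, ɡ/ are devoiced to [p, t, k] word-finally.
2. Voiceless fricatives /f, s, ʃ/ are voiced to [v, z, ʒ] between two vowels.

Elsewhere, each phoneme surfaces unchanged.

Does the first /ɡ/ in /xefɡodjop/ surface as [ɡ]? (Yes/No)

Yes

/ɡ/ (between /f/ and /o/) fails the environment for rule 1, so it stays [ɡ].
The actual realization is [ɡ], which matches [ɡ].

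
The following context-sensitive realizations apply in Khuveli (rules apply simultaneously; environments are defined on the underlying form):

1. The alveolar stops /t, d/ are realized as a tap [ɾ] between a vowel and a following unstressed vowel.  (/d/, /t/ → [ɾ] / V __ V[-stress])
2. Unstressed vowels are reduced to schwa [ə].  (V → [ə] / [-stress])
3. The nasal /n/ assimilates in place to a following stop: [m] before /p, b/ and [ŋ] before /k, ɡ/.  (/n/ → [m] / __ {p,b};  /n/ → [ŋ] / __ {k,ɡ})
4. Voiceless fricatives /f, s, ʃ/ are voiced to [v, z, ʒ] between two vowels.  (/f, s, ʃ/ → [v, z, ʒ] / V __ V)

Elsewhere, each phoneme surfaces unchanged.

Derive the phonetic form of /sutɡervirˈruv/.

[sətɡərvərˈruv]

/s/ (word-initial) is in the target of rule 4 but the environment (between two vowels) is not met → [s].
/u/ (between /s/ and /t/): in an unstressed syllable, so rule 2 applies → [ə].
/t/ (between /u/ and /ɡ/) is in the target of rule 1 but the environment (between a vowel and a following unstressed vowel) is not met → [t].
/e/ (between /ɡ/ and /r/): in an unstressed syllable, so rule 2 applies → [ə].
/i/ meets the environment for rule 2 (in an unstressed syllable) → [ə].
/u/ (between /r/ and /v/) fails the environment for rule 2, so it stays [u].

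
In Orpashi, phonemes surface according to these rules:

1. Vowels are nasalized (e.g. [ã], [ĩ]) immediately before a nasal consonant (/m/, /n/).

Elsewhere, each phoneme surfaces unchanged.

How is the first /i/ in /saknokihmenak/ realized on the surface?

/i/ (between /k/ and /h/): rule 1 targets it, but not before a nasal consonant → unchanged [i].

[i]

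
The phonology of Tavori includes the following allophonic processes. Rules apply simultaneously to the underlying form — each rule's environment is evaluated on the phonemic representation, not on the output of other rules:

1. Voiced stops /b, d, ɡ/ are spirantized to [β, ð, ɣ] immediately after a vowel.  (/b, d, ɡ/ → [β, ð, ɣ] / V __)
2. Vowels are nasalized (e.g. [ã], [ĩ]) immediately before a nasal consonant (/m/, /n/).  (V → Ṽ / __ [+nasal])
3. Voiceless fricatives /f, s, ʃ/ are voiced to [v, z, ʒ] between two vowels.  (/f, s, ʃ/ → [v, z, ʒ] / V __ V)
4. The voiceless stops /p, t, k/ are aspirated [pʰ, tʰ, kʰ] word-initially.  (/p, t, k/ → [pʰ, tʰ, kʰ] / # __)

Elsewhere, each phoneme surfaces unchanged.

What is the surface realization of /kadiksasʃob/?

/k/ (word-initial) occurs word-initially → [kʰ] by rule 4.
/a/ (between /k/ and /d/): rule 2 targets it, but not before a nasal consonant → unchanged [a].
Rule 1 applies to /d/ (between /a/ and /i/: immediately after a vowel) → [ð].
/i/ (between /d/ and /k/) is in the target of rule 2 but the environment (before a nasal consonant) is not met → [i].
/k/ — between /i/ and /s/; rule 4 does not apply here → [k].
/s/ (between /k/ and /a/): rule 3 targets it, but not between two vowels → unchanged [s].
/a/ (between /s/ and /s/) fails the environment for rule 2, so it stays [a].
/s/ (between /a/ and /ʃ/): rule 3 targets it, but not between two vowels → unchanged [s].
/ʃ/ (between /s/ and /o/) fails the environment for rule 3, so it stays [ʃ].
/o/ — between /ʃ/ and /b/; rule 2 does not apply here → [o].
/b/ (word-final): immediately after a vowel, so rule 1 applies → [β].

[kʰaðiksasʃoβ]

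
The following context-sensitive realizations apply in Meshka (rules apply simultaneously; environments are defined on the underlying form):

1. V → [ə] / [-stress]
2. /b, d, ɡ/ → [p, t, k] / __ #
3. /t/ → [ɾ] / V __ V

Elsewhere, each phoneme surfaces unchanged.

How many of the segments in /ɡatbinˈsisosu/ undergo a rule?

4

Segments that undergo a rule: /a/ → [ə] (rule 1); /i/ → [ə] (rule 1); /o/ → [ə] (rule 1); /u/ → [ə] (rule 1).
All other segments surface unchanged.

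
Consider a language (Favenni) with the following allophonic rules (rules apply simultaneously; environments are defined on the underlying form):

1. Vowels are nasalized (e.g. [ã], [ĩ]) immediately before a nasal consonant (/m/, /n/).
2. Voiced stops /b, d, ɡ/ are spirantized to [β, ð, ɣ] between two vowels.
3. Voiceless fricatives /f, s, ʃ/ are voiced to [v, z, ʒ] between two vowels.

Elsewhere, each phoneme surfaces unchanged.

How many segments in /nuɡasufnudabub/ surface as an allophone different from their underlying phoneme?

4

Segments that undergo a rule: /ɡ/ → [ɣ] (rule 2); /s/ → [z] (rule 3); /d/ → [ð] (rule 2); /b/ → [β] (rule 2).
All other segments surface unchanged.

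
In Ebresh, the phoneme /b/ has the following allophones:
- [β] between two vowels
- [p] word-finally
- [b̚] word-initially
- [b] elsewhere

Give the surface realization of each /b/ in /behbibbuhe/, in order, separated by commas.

[b̚], [b], [b], [b]

Occurrence 1 (position 1): word-initially → [b̚].
Occurrence 2 (position 4): no conditioning environment matches → elsewhere allophone [b].
Occurrence 3 (position 6): no conditioning environment matches → elsewhere allophone [b].
Occurrence 4 (position 7): no conditioning environment matches → elsewhere allophone [b].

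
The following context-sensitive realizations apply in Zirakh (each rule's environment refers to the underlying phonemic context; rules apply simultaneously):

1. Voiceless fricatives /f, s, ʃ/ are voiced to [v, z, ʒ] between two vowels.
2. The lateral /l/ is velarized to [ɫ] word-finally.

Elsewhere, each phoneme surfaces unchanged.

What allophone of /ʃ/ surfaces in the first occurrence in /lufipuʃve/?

/ʃ/ — between /u/ and /v/; rule 1 does not apply here → [ʃ].

[ʃ]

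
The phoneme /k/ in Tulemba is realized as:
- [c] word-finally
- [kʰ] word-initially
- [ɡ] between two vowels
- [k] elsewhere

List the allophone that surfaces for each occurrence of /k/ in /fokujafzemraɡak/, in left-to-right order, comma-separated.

[ɡ], [c]

Occurrence 1 (position 3): between two vowels → [ɡ].
Occurrence 2 (position 15): word-finally → [c].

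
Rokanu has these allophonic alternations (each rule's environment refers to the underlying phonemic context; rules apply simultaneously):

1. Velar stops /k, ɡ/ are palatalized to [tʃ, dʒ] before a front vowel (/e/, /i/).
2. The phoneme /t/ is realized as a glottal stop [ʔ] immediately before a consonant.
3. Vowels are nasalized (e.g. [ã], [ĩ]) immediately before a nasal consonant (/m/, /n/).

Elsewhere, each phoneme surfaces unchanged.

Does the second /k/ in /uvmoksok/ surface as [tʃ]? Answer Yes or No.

/k/ — word-final; rule 1 does not apply here → [k].
The actual realization is [k], not [tʃ].

No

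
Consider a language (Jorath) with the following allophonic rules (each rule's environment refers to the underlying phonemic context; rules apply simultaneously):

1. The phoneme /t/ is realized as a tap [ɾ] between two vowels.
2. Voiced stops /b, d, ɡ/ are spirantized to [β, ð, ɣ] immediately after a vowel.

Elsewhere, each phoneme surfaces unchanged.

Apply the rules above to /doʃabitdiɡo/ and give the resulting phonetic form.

[doʃaβitdiɣo]

/d/ (word-initial) fails the environment for rule 2, so it stays [d].
/b/ meets the environment for rule 2 (immediately after a vowel) → [β].
/t/ (between /i/ and /d/): rule 1 targets it, but not between two vowels → unchanged [t].
/d/ (between /t/ and /i/) is in the target of rule 2 but the environment (immediately after a vowel) is not met → [d].
/ɡ/ — between /i/ and /o/, immediately after a vowel — surfaces as [ɣ] (rule 2).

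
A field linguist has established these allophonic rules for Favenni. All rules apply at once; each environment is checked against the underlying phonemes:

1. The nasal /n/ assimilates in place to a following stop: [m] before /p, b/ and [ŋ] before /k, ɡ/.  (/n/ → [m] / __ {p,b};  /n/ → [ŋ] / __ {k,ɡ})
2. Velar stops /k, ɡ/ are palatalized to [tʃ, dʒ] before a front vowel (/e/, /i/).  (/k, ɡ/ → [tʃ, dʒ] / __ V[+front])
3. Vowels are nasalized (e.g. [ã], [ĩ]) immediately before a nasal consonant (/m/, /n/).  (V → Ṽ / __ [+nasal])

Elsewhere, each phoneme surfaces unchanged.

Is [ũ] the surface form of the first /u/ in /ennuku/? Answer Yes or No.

No

/u/ (between /n/ and /k/) fails the environment for rule 3, so it stays [u].
The actual realization is [u], not [ũ].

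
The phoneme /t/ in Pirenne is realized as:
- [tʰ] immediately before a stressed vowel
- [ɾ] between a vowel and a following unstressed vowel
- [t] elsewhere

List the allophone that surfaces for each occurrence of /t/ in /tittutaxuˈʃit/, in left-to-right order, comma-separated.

[t], [t], [t], [ɾ], [t]

Occurrence 1 (position 1): no conditioning environment matches → elsewhere allophone [t].
Occurrence 2 (position 3): no conditioning environment matches → elsewhere allophone [t].
Occurrence 3 (position 4): no conditioning environment matches → elsewhere allophone [t].
Occurrence 4 (position 6): between a vowel and an unstressed vowel → [ɾ].
Occurrence 5 (position 12): no conditioning environment matches → elsewhere allophone [t].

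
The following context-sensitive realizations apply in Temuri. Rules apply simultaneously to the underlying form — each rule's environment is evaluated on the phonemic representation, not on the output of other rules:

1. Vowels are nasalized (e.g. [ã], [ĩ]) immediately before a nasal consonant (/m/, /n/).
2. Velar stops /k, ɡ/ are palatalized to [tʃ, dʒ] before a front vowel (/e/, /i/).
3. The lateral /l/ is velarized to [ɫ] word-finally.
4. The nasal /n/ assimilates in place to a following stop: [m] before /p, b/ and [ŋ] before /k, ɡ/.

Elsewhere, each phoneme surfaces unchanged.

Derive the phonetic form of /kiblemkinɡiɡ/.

/k/ (word-initial): before a front vowel, so rule 2 applies → [tʃ].
/i/ — between /k/ and /b/; rule 1 does not apply here → [i].
/b/ (between /i/ and /l/) is unaffected → [b].
/l/ (between /b/ and /e/): rule 3 targets it, but not word-finally → unchanged [l].
/e/ meets the environment for rule 1 (before a nasal consonant) → [ẽ].
/m/ (between /e/ and /k/) is unaffected → [m].
/k/ meets the environment for rule 2 (before a front vowel) → [tʃ].
/i/ — between /k/ and /n/, before a nasal consonant — surfaces as [ĩ] (rule 1).
/n/ — between /i/ and /ɡ/, before a labial or velar stop — surfaces as [ŋ] (rule 4).
Rule 2 applies to /ɡ/ (between /n/ and /i/: before a front vowel) → [dʒ].
/i/ (between /ɡ/ and /ɡ/) fails the environment for rule 1, so it stays [i].
/ɡ/ (word-final) is in the target of rule 2 but the environment (before a front vowel) is not met → [ɡ].

[tʃiblẽmtʃĩŋdʒiɡ]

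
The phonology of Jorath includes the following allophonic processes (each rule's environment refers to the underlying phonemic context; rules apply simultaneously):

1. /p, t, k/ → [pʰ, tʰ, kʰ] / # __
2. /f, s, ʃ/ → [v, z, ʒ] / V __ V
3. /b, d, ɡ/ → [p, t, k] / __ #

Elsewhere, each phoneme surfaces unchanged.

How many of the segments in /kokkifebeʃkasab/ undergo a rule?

Segments that undergo a rule: /k/ → [kʰ] (rule 1); /f/ → [v] (rule 2); /s/ → [z] (rule 2); /b/ → [p] (rule 3).
All other segments surface unchanged.

4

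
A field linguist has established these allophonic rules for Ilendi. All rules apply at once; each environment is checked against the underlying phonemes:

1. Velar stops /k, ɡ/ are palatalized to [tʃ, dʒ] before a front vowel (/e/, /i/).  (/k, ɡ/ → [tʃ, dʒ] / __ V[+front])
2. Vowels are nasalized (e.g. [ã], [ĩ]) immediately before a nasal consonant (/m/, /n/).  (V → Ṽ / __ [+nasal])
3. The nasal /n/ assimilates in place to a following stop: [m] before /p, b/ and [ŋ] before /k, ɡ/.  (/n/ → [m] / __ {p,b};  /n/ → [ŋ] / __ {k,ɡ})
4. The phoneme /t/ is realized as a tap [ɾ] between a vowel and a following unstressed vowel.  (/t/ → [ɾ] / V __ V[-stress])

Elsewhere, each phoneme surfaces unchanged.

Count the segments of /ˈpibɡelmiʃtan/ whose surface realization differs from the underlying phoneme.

2

Segments that undergo a rule: /ɡ/ → [dʒ] (rule 1); /a/ → [ã] (rule 2).
All other segments surface unchanged.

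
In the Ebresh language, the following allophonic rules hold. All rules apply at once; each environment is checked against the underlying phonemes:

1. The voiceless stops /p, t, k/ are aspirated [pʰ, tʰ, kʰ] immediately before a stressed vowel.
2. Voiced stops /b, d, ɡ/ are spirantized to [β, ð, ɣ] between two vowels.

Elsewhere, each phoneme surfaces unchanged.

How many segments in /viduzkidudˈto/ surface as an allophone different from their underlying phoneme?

3

Segments that undergo a rule: /d/ → [ð] (rule 2); /d/ → [ð] (rule 2); /t/ → [tʰ] (rule 1).
All other segments surface unchanged.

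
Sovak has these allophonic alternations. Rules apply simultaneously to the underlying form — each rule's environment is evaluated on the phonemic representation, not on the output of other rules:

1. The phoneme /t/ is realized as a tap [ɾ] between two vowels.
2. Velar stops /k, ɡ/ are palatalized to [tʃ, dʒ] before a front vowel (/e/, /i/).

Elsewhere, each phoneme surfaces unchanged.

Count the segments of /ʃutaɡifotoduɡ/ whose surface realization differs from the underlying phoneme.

3

Segments that undergo a rule: /t/ → [ɾ] (rule 1); /ɡ/ → [dʒ] (rule 2); /t/ → [ɾ] (rule 1).
All other segments surface unchanged.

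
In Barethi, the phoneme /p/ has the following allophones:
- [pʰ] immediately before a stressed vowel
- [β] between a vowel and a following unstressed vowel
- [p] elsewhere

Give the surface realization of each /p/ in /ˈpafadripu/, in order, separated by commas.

[pʰ], [β]

Occurrence 1 (position 1): immediately before a stressed vowel → [pʰ].
Occurrence 2 (position 8): between a vowel and a following unstressed vowel → [β].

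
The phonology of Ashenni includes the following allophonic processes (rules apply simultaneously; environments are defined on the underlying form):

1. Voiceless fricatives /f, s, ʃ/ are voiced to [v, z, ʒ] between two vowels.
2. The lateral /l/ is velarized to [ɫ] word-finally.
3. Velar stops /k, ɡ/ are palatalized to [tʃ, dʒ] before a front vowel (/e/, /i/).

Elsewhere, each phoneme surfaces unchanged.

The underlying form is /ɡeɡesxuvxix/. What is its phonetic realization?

[dʒedʒesxuvxix]

/ɡ/ (word-initial) occurs before a front vowel → [dʒ] by rule 3.
/e/ (between /ɡ/ and /ɡ/): no rule targets it → [e].
/ɡ/ — between /e/ and /e/, before a front vowel — surfaces as [dʒ] (rule 3).
/e/ (between /ɡ/ and /s/) is unaffected → [e].
/s/ — between /e/ and /x/; rule 1 does not apply here → [s].
/x/ — not in any rule's target class → [x].
/u/ (between /x/ and /v/): no rule targets it → [u].
/v/ (between /u/ and /x/) is unaffected → [v].
/x/ (between /v/ and /i/): no rule targets it → [x].
/i/ (between /x/ and /x/): no rule targets it → [i].
/x/ stays [x].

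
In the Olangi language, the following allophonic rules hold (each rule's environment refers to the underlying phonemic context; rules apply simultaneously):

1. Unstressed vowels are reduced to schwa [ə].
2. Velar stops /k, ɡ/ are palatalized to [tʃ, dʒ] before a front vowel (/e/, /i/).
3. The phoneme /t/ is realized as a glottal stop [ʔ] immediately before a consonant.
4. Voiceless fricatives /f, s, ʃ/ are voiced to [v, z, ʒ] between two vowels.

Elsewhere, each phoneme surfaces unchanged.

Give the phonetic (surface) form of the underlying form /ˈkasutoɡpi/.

/k/ (word-initial): rule 2 targets it, but not before a front vowel → unchanged [k].
/a/ (between /k/ and /s/) is in the target of rule 1 but the environment (in an unstressed syllable) is not met → [a].
/s/ (between /a/ and /u/): between two vowels, so rule 4 applies → [z].
/u/ meets the environment for rule 1 (in an unstressed syllable) → [ə].
/t/ (between /u/ and /o/) is in the target of rule 3 but the environment (immediately before a consonant) is not met → [t].
/o/ meets the environment for rule 1 (in an unstressed syllable) → [ə].
/ɡ/ (between /o/ and /p/) is in the target of rule 2 but the environment (before a front vowel) is not met → [ɡ].
/p/ — not in any rule's target class → [p].
/i/ (word-final) occurs in an unstressed syllable → [ə] by rule 1.

[ˈkazətəɡpə]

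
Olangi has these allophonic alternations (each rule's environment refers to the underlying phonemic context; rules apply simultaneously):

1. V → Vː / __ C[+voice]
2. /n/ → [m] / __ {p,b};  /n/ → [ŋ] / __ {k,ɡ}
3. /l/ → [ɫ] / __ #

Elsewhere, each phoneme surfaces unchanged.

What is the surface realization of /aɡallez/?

/a/ (word-initial): before a voiced consonant, so rule 1 applies → [aː].
/ɡ/ stays [ɡ].
/a/ meets the environment for rule 1 (before a voiced consonant) → [aː].
/l/ (between /a/ and /l/) is in the target of rule 3 but the environment (word-finally) is not met → [l].
/l/ (between /l/ and /e/) is in the target of rule 3 but the environment (word-finally) is not met → [l].
/e/ (between /l/ and /z/) occurs before a voiced consonant → [eː] by rule 1.
/z/ (word-final): no rule targets it → [z].

[aːɡaːlleːz]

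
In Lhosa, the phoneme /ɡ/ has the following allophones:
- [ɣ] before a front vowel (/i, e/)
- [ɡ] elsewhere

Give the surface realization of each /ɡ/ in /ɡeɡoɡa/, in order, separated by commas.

Occurrence 1 (position 1): before a front vowel (/i, e/) → [ɣ].
Occurrence 2 (position 3): no conditioning environment matches → elsewhere allophone [ɡ].
Occurrence 3 (position 5): no conditioning environment matches → elsewhere allophone [ɡ].

[ɣ], [ɡ], [ɡ]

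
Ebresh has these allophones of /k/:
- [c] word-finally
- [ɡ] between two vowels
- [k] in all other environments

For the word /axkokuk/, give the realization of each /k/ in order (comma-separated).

Occurrence 1 (position 3): no conditioning environment matches → elsewhere allophone [k].
Occurrence 2 (position 5): between two vowels → [ɡ].
Occurrence 3 (position 7): word-finally → [c].

[k], [ɡ], [c]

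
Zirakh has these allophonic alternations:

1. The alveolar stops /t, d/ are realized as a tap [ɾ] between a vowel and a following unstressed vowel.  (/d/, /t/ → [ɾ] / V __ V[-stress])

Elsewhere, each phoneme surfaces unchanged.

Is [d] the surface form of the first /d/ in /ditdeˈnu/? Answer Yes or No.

Yes

/d/ — word-initial; rule 1 does not apply here → [d].
The actual realization is [d], which matches [d].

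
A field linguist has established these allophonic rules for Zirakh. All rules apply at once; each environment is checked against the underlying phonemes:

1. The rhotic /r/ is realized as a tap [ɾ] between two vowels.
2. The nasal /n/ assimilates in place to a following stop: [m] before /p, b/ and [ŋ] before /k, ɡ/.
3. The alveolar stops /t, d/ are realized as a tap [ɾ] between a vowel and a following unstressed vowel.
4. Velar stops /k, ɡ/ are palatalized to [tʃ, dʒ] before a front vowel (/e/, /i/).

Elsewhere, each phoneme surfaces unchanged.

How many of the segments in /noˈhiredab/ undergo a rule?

2

Segments that undergo a rule: /r/ → [ɾ] (rule 1); /d/ → [ɾ] (rule 3).
All other segments surface unchanged.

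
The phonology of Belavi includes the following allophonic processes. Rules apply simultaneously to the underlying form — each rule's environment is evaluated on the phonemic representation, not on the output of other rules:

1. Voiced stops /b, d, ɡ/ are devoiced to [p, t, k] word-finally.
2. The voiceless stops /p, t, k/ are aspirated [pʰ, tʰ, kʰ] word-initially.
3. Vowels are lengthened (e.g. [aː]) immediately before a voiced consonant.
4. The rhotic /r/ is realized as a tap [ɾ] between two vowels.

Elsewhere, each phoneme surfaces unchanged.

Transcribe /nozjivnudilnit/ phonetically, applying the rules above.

/n/ (word-initial) is unaffected → [n].
/o/ (between /n/ and /z/): before a voiced consonant, so rule 3 applies → [oː].
/z/ (between /o/ and /j/) is unaffected → [z].
/j/ (between /z/ and /i/): no rule targets it → [j].
Rule 3 applies to /i/ (between /j/ and /v/: before a voiced consonant) → [iː].
/v/ — not in any rule's target class → [v].
/n/ (between /v/ and /u/): no rule targets it → [n].
/u/ — between /n/ and /d/, before a voiced consonant — surfaces as [uː] (rule 3).
/d/ — between /u/ and /i/; rule 1 does not apply here → [d].
/i/ (between /d/ and /l/) occurs before a voiced consonant → [iː] by rule 3.
/l/ — not in any rule's target class → [l].
/n/ (between /l/ and /i/) is unaffected → [n].
/i/ — between /n/ and /t/; rule 3 does not apply here → [i].
/t/ (word-final) is in the target of rule 2 but the environment (word-initially) is not met → [t].

[noːzjiːvnuːdiːlnit]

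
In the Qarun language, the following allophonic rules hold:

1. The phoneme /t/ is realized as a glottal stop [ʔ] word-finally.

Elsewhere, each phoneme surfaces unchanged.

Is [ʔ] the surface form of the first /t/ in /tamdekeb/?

No

/t/ (word-initial): rule 1 targets it, but not word-finally → unchanged [t].
The actual realization is [t], not [ʔ].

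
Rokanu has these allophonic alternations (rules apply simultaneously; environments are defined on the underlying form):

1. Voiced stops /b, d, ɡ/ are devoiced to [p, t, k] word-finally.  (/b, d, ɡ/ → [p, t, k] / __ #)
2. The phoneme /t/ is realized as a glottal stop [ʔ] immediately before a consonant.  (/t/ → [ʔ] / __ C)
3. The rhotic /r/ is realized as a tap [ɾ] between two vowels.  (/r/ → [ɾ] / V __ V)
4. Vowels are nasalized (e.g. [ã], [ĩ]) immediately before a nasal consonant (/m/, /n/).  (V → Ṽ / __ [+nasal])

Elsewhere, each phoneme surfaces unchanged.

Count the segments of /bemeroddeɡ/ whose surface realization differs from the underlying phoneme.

3

Segments that undergo a rule: /e/ → [ẽ] (rule 4); /r/ → [ɾ] (rule 3); /ɡ/ → [k] (rule 1).
All other segments surface unchanged.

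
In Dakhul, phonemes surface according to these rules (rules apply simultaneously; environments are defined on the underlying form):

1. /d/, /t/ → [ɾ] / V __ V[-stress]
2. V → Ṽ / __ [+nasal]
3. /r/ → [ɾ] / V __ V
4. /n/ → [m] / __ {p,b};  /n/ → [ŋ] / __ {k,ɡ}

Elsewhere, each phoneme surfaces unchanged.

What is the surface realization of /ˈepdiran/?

/e/ — word-initial; rule 2 does not apply here → [e].
/p/ — not in any rule's target class → [p].
/d/ (between /p/ and /i/) fails the environment for rule 1, so it stays [d].
/i/ — between /d/ and /r/; rule 2 does not apply here → [i].
/r/ (between /i/ and /a/): between two vowels, so rule 3 applies → [ɾ].
/a/ meets the environment for rule 2 (before a nasal consonant) → [ã].
/n/ (word-final): rule 4 targets it, but not before a labial or velar stop → unchanged [n].

[ˈepdiɾãn]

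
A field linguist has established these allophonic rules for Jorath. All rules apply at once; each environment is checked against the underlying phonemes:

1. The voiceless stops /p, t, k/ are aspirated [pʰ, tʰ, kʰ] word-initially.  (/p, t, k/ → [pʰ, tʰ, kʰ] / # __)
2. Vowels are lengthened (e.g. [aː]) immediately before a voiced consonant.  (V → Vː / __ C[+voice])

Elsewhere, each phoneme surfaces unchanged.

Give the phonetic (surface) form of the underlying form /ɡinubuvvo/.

[ɡiːnuːbuːvvo]

/ɡ/ — not in any rule's target class → [ɡ].
/i/ — between /ɡ/ and /n/, before a voiced consonant — surfaces as [iː] (rule 2).
/n/ (between /i/ and /u/) is unaffected → [n].
/u/ — between /n/ and /b/, before a voiced consonant — surfaces as [uː] (rule 2).
/b/ — not in any rule's target class → [b].
/u/ (between /b/ and /v/) occurs before a voiced consonant → [uː] by rule 2.
/v/ (between /u/ and /v/) is unaffected → [v].
/v/ stays [v].
/o/ (word-final) fails the environment for rule 2, so it stays [o].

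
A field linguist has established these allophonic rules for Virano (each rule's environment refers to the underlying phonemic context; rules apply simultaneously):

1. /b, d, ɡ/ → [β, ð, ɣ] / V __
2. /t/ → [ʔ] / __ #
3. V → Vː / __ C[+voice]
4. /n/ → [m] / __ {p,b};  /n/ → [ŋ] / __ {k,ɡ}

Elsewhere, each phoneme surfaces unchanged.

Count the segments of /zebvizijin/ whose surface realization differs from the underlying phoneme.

5

Segments that undergo a rule: /e/ → [eː] (rule 3); /b/ → [β] (rule 1); /i/ → [iː] (rule 3); /i/ → [iː] (rule 3); /i/ → [iː] (rule 3).
All other segments surface unchanged.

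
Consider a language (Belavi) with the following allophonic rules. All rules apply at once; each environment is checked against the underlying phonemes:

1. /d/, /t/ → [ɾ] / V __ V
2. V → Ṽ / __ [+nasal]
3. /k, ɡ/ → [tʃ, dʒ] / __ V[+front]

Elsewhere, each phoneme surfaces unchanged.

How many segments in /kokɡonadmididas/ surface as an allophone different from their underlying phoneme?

3

Segments that undergo a rule: /o/ → [õ] (rule 2); /d/ → [ɾ] (rule 1); /d/ → [ɾ] (rule 1).
All other segments surface unchanged.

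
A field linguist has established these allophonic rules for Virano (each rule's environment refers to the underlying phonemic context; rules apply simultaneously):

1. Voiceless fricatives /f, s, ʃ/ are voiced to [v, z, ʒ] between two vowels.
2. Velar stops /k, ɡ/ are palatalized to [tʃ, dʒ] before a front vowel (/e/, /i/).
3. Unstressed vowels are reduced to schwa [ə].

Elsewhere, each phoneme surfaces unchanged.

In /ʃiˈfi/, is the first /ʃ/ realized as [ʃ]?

/ʃ/ (word-initial) is in the target of rule 1 but the environment (between two vowels) is not met → [ʃ].
The actual realization is [ʃ], which matches [ʃ].

Yes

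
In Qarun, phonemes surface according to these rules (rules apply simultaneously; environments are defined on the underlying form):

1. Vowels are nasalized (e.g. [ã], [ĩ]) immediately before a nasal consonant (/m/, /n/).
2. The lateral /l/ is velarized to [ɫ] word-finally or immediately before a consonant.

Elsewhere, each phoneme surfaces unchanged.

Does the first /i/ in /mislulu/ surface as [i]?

Yes

/i/ (between /m/ and /s/): rule 1 targets it, but not before a nasal consonant → unchanged [i].
The actual realization is [i], which matches [i].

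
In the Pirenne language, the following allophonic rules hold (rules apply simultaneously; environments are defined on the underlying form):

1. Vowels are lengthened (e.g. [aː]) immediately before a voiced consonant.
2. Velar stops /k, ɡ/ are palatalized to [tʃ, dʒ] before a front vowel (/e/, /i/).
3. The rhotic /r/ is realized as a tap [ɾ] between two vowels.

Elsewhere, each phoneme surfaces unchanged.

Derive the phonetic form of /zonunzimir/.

[zoːnuːnziːmiːr]

/z/ (word-initial) is unaffected → [z].
/o/ (between /z/ and /n/): before a voiced consonant, so rule 1 applies → [oː].
/n/ (between /o/ and /u/) is unaffected → [n].
/u/ — between /n/ and /n/, before a voiced consonant — surfaces as [uː] (rule 1).
/n/ (between /u/ and /z/): no rule targets it → [n].
/z/ stays [z].
/i/ meets the environment for rule 1 (before a voiced consonant) → [iː].
/m/ stays [m].
/i/ (between /m/ and /r/): before a voiced consonant, so rule 1 applies → [iː].
/r/ (word-final) fails the environment for rule 3, so it stays [r].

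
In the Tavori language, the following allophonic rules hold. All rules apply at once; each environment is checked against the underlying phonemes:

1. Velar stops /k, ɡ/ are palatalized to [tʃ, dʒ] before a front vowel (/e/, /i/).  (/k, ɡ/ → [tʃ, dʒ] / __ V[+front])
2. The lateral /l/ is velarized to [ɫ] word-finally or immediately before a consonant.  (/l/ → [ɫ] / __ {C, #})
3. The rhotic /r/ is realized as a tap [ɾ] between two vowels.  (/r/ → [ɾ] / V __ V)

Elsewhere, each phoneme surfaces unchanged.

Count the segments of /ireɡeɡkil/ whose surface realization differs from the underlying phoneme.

Segments that undergo a rule: /r/ → [ɾ] (rule 3); /ɡ/ → [dʒ] (rule 1); /k/ → [tʃ] (rule 1); /l/ → [ɫ] (rule 2).
All other segments surface unchanged.

4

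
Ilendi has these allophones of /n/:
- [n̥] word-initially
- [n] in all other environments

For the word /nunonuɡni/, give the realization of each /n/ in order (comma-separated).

[n̥], [n], [n], [n]

Occurrence 1 (position 1): word-initially → [n̥].
Occurrence 2 (position 3): no conditioning environment matches → elsewhere allophone [n].
Occurrence 3 (position 5): no conditioning environment matches → elsewhere allophone [n].
Occurrence 4 (position 8): no conditioning environment matches → elsewhere allophone [n].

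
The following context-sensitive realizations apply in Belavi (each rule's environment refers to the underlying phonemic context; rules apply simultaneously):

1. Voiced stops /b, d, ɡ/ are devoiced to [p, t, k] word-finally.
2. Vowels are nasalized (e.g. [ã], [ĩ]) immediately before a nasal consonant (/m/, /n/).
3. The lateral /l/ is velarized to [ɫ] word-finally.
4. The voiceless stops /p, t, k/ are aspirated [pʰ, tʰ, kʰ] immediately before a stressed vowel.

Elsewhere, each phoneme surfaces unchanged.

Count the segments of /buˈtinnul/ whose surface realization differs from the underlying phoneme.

Segments that undergo a rule: /t/ → [tʰ] (rule 4); /i/ → [ĩ] (rule 2); /l/ → [ɫ] (rule 3).
All other segments surface unchanged.

3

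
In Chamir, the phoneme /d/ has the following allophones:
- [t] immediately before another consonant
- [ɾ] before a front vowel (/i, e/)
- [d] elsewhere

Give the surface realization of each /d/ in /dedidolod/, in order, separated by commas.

[ɾ], [ɾ], [d], [d]

Occurrence 1 (position 1): before a front vowel (/i, e/) → [ɾ].
Occurrence 2 (position 3): before a front vowel (/i, e/) → [ɾ].
Occurrence 3 (position 5): no conditioning environment matches → elsewhere allophone [d].
Occurrence 4 (position 9): no conditioning environment matches → elsewhere allophone [d].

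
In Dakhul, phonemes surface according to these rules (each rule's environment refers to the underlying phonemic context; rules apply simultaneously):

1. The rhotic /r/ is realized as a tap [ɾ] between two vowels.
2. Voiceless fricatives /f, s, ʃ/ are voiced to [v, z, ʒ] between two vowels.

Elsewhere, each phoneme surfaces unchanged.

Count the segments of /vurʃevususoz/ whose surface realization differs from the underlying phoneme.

Segments that undergo a rule: /s/ → [z] (rule 2); /s/ → [z] (rule 2).
All other segments surface unchanged.

2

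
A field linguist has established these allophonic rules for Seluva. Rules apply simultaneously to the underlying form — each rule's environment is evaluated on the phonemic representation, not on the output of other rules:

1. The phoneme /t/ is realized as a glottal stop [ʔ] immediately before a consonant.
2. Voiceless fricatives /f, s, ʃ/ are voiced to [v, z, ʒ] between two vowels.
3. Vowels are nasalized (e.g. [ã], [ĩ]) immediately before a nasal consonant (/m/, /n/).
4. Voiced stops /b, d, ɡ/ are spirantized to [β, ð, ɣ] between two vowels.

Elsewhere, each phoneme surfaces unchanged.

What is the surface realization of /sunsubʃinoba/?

/s/ — word-initial; rule 2 does not apply here → [s].
/u/ (between /s/ and /n/): before a nasal consonant, so rule 3 applies → [ũ].
/n/ (between /u/ and /s/) is unaffected → [n].
/s/ — between /n/ and /u/; rule 2 does not apply here → [s].
/u/ (between /s/ and /b/) fails the environment for rule 3, so it stays [u].
/b/ (between /u/ and /ʃ/): rule 4 targets it, but not between two vowels → unchanged [b].
/ʃ/ (between /b/ and /i/) fails the environment for rule 2, so it stays [ʃ].
Rule 3 applies to /i/ (between /ʃ/ and /n/: before a nasal consonant) → [ĩ].
/n/ stays [n].
/o/ (between /n/ and /b/) fails the environment for rule 3, so it stays [o].
/b/ meets the environment for rule 4 (between two vowels) → [β].
/a/ (word-final) is in the target of rule 3 but the environment (before a nasal consonant) is not met → [a].

[sũnsubʃĩnoβa]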